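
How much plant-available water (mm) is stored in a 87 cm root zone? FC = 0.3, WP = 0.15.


Step 1: Available water = (FC - WP) * depth * 10
Step 2: AW = (0.3 - 0.15) * 87 * 10
Step 3: AW = 0.15 * 87 * 10
Step 4: AW = 130.5 mm

130.5


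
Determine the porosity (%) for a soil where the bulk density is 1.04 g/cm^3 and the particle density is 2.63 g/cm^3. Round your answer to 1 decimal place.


Step 1: Formula: n = 100 * (1 - BD / PD)
Step 2: n = 100 * (1 - 1.04 / 2.63)
Step 3: n = 100 * (1 - 0.39544)
Step 4: n = 60.5%

60.5


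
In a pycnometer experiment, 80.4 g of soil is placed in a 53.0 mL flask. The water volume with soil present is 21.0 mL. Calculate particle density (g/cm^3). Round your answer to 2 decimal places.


Step 1: Volume of solids = flask volume - water volume with soil
Step 2: V_solids = 53.0 - 21.0 = 32.0 mL
Step 3: Particle density = mass / V_solids = 80.4 / 32.0 = 2.51 g/cm^3

2.51


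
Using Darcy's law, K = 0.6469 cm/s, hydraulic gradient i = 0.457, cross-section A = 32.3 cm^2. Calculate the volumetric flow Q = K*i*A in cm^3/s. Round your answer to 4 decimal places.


Step 1: Apply Darcy's law: Q = K * i * A
Step 2: Q = 0.6469 * 0.457 * 32.3
Step 3: Q = 9.549 cm^3/s

9.549


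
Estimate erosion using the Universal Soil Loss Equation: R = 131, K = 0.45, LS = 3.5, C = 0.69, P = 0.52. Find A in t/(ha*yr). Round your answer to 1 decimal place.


Step 1: A = R * K * LS * C * P
Step 2: R * K = 131 * 0.45 = 58.95
Step 3: (R*K) * LS = 58.95 * 3.5 = 206.325
Step 4: * C * P = 206.325 * 0.69 * 0.52 = 74.0
Step 5: A = 74.0 t/(ha*yr)

74.0


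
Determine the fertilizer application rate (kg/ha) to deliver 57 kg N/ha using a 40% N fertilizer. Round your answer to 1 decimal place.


Step 1: Fertilizer rate = target N / (N content / 100)
Step 2: Rate = 57 / (40 / 100)
Step 3: Rate = 57 / 0.4
Step 4: Rate = 142.5 kg/ha

142.5


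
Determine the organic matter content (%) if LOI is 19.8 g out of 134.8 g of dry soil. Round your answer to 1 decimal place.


Step 1: OM% = 100 * LOI / sample mass
Step 2: OM = 100 * 19.8 / 134.8
Step 3: OM = 14.7%

14.7


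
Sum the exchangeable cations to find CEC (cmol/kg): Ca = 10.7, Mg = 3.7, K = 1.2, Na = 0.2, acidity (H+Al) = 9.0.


Step 1: CEC = Ca + Mg + K + Na + (H+Al)
Step 2: CEC = 10.7 + 3.7 + 1.2 + 0.2 + 9.0
Step 3: CEC = 24.8 cmol/kg

24.8


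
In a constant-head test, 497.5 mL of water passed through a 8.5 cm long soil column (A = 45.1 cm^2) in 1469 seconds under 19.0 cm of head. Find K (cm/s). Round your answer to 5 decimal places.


Step 1: K = Q * L / (A * t * h)
Step 2: Numerator = 497.5 * 8.5 = 4228.75
Step 3: Denominator = 45.1 * 1469 * 19.0 = 1258786.1
Step 4: K = 4228.75 / 1258786.1 = 0.00336 cm/s

0.00336


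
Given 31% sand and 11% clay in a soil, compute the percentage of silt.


Step 1: sand + silt + clay = 100%
Step 2: silt = 100 - sand - clay
Step 3: silt = 100 - 31 - 11
Step 4: silt = 58%

58


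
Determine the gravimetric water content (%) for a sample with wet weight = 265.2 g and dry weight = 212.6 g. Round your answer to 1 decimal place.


Step 1: Water mass = wet - dry = 265.2 - 212.6 = 52.6 g
Step 2: w = 100 * water mass / dry mass
Step 3: w = 100 * 52.6 / 212.6 = 24.7%

24.7


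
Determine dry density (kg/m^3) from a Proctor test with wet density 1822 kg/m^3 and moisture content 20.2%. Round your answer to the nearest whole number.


Step 1: Dry density = wet density / (1 + w/100)
Step 2: Dry density = 1822 / (1 + 20.2/100)
Step 3: Dry density = 1822 / 1.202
Step 4: Dry density = 1516 kg/m^3

1516


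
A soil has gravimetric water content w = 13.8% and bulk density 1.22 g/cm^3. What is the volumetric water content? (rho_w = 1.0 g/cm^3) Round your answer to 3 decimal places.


Step 1: theta = (w / 100) * BD / rho_w
Step 2: theta = (13.8 / 100) * 1.22 / 1.0
Step 3: theta = 0.138 * 1.22
Step 4: theta = 0.168

0.168


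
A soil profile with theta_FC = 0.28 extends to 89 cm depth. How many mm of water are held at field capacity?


Step 1: Water (mm) = theta_FC * depth (cm) * 10
Step 2: Water = 0.28 * 89 * 10
Step 3: Water = 249.2 mm

249.2


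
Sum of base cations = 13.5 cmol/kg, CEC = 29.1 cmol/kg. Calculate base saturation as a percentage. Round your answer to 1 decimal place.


Step 1: BS = 100 * (sum of bases) / CEC
Step 2: BS = 100 * 13.5 / 29.1
Step 3: BS = 46.4%

46.4


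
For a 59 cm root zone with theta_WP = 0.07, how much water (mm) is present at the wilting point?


Step 1: Water (mm) = theta_WP * depth * 10
Step 2: Water = 0.07 * 59 * 10
Step 3: Water = 41.3 mm

41.3


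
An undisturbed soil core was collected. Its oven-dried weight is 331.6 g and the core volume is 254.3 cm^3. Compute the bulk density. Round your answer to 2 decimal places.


Step 1: Identify the formula: BD = dry mass / volume
Step 2: Substitute values: BD = 331.6 / 254.3
Step 3: BD = 1.3 g/cm^3

1.3


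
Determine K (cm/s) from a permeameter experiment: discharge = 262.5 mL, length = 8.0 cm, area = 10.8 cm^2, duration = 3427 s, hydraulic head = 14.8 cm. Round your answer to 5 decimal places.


Step 1: K = Q * L / (A * t * h)
Step 2: Numerator = 262.5 * 8.0 = 2100.0
Step 3: Denominator = 10.8 * 3427 * 14.8 = 547771.68
Step 4: K = 2100.0 / 547771.68 = 0.00383 cm/s

0.00383


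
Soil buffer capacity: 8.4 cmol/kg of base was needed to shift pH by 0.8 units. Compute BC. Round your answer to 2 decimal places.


Step 1: BC = change in base / change in pH
Step 2: BC = 8.4 / 0.8
Step 3: BC = 10.5 cmol/(kg*pH unit)

10.5


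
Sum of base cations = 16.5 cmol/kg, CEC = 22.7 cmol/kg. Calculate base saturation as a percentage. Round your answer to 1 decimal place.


Step 1: BS = 100 * (sum of bases) / CEC
Step 2: BS = 100 * 16.5 / 22.7
Step 3: BS = 72.7%

72.7


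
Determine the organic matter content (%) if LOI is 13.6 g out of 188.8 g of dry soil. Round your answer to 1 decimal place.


Step 1: OM% = 100 * LOI / sample mass
Step 2: OM = 100 * 13.6 / 188.8
Step 3: OM = 7.2%

7.2


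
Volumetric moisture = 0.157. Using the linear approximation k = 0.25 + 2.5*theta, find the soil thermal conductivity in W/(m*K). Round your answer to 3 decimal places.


Step 1: k = 0.25 + 2.5 * theta
Step 2: k = 0.25 + 2.5 * 0.157
Step 3: k = 0.25 + 0.393
Step 4: k = 0.643 W/(m*K)

0.643


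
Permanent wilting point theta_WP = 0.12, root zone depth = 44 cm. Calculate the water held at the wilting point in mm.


Step 1: Water (mm) = theta_WP * depth * 10
Step 2: Water = 0.12 * 44 * 10
Step 3: Water = 52.8 mm

52.8


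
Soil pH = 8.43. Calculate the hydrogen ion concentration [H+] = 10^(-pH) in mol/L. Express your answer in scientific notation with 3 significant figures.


Step 1: [H+] = 10^(-pH)
Step 2: [H+] = 10^(-8.43)
Step 3: [H+] = 3.72e-09 mol/L

3.72e-09


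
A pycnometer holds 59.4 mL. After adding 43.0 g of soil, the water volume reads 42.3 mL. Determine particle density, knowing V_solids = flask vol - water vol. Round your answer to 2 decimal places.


Step 1: Volume of solids = flask volume - water volume with soil
Step 2: V_solids = 59.4 - 42.3 = 17.1 mL
Step 3: Particle density = mass / V_solids = 43.0 / 17.1 = 2.51 g/cm^3

2.51


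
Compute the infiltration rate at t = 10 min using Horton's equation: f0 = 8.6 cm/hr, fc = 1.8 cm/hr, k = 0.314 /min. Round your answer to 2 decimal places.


Step 1: f = fc + (f0 - fc) * exp(-k * t)
Step 2: exp(-0.314 * 10) = 0.043283
Step 3: f = 1.8 + (8.6 - 1.8) * 0.043283
Step 4: f = 1.8 + 6.8 * 0.043283
Step 5: f = 2.09 cm/hr

2.09


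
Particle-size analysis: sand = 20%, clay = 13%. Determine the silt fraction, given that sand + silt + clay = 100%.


Step 1: sand + silt + clay = 100%
Step 2: silt = 100 - sand - clay
Step 3: silt = 100 - 20 - 13
Step 4: silt = 67%

67


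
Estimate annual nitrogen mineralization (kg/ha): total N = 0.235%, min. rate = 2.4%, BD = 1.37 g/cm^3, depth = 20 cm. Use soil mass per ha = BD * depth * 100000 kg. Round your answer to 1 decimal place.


Step 1: Soil mass per ha = BD * depth * 100000 = 1.37 * 20 * 100000 = 2740000 kg
Step 2: Total N pool = soil mass * N%/100 = 2740000 * 0.235/100 = 6439.0 kg/ha
Step 3: N mineralized = N pool * rate%/100 = 6439.0 * 2.4/100 = 154.5 kg/ha/yr

154.5


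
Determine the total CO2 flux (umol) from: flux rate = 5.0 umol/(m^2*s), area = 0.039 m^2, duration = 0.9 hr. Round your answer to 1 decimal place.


Step 1: Convert time to seconds: 0.9 hr * 3600 = 3240.0 s
Step 2: Total = flux * area * time_s
Step 3: Total = 5.0 * 0.039 * 3240.0
Step 4: Total = 631.8 umol

631.8


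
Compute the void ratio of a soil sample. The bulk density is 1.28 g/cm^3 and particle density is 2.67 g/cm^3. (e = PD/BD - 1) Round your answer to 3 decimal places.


Step 1: e = PD / BD - 1
Step 2: e = 2.67 / 1.28 - 1
Step 3: e = 2.08594 - 1
Step 4: e = 1.086

1.086


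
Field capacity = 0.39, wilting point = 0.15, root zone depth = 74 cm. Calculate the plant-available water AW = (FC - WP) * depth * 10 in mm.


Step 1: Available water = (FC - WP) * depth * 10
Step 2: AW = (0.39 - 0.15) * 74 * 10
Step 3: AW = 0.24 * 74 * 10
Step 4: AW = 177.6 mm

177.6


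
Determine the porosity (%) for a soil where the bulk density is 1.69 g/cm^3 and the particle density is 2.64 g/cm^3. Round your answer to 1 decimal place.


Step 1: Formula: n = 100 * (1 - BD / PD)
Step 2: n = 100 * (1 - 1.69 / 2.64)
Step 3: n = 100 * (1 - 0.64015)
Step 4: n = 36.0%

36.0


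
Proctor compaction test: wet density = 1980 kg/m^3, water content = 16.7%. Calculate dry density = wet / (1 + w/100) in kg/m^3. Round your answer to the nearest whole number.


Step 1: Dry density = wet density / (1 + w/100)
Step 2: Dry density = 1980 / (1 + 16.7/100)
Step 3: Dry density = 1980 / 1.167
Step 4: Dry density = 1697 kg/m^3

1697


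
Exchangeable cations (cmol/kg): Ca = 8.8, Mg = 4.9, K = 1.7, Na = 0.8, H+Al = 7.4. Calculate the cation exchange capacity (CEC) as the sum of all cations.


Step 1: CEC = Ca + Mg + K + Na + (H+Al)
Step 2: CEC = 8.8 + 4.9 + 1.7 + 0.8 + 7.4
Step 3: CEC = 23.6 cmol/kg

23.6


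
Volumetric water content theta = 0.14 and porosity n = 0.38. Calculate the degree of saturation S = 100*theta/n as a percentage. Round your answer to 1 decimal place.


Step 1: S = 100 * theta_v / n
Step 2: S = 100 * 0.14 / 0.38
Step 3: S = 36.8%

36.8


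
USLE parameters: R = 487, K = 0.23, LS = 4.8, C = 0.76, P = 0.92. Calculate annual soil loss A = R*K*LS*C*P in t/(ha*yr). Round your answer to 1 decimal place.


Step 1: A = R * K * LS * C * P
Step 2: R * K = 487 * 0.23 = 112.01
Step 3: (R*K) * LS = 112.01 * 4.8 = 537.648
Step 4: * C * P = 537.648 * 0.76 * 0.92 = 375.9
Step 5: A = 375.9 t/(ha*yr)

375.9


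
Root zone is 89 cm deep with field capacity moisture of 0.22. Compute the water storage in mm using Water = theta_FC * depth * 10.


Step 1: Water (mm) = theta_FC * depth (cm) * 10
Step 2: Water = 0.22 * 89 * 10
Step 3: Water = 195.8 mm

195.8


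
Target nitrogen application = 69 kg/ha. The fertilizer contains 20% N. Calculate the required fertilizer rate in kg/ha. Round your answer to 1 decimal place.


Step 1: Fertilizer rate = target N / (N content / 100)
Step 2: Rate = 69 / (20 / 100)
Step 3: Rate = 69 / 0.2
Step 4: Rate = 345.0 kg/ha

345.0


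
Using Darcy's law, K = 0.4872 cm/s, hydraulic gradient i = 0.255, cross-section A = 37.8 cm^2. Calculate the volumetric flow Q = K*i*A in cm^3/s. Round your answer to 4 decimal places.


Step 1: Apply Darcy's law: Q = K * i * A
Step 2: Q = 0.4872 * 0.255 * 37.8
Step 3: Q = 4.6961 cm^3/s

4.6961


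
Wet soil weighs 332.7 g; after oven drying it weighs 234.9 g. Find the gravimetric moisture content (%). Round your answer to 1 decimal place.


Step 1: Water mass = wet - dry = 332.7 - 234.9 = 97.8 g
Step 2: w = 100 * water mass / dry mass
Step 3: w = 100 * 97.8 / 234.9 = 41.6%

41.6


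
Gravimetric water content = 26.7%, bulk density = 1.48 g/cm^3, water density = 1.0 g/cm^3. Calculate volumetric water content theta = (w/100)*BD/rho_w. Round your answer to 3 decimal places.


Step 1: theta = (w / 100) * BD / rho_w
Step 2: theta = (26.7 / 100) * 1.48 / 1.0
Step 3: theta = 0.267 * 1.48
Step 4: theta = 0.395

0.395


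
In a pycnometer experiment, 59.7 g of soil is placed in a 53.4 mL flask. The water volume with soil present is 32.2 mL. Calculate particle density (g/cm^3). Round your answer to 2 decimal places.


Step 1: Volume of solids = flask volume - water volume with soil
Step 2: V_solids = 53.4 - 32.2 = 21.2 mL
Step 3: Particle density = mass / V_solids = 59.7 / 21.2 = 2.82 g/cm^3

2.82


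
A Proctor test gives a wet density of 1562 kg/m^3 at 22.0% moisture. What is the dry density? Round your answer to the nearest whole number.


Step 1: Dry density = wet density / (1 + w/100)
Step 2: Dry density = 1562 / (1 + 22.0/100)
Step 3: Dry density = 1562 / 1.22
Step 4: Dry density = 1280 kg/m^3

1280


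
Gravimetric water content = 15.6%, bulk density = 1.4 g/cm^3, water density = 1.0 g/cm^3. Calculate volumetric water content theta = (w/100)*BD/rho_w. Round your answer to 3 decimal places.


Step 1: theta = (w / 100) * BD / rho_w
Step 2: theta = (15.6 / 100) * 1.4 / 1.0
Step 3: theta = 0.156 * 1.4
Step 4: theta = 0.218

0.218


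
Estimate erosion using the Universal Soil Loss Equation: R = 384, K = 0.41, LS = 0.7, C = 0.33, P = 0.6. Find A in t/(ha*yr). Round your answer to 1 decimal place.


Step 1: A = R * K * LS * C * P
Step 2: R * K = 384 * 0.41 = 157.44
Step 3: (R*K) * LS = 157.44 * 0.7 = 110.208
Step 4: * C * P = 110.208 * 0.33 * 0.6 = 21.8
Step 5: A = 21.8 t/(ha*yr)

21.8


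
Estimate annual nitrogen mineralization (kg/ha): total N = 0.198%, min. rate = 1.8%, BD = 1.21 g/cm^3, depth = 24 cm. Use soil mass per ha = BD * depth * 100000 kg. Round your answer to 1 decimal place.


Step 1: Soil mass per ha = BD * depth * 100000 = 1.21 * 24 * 100000 = 2904000 kg
Step 2: Total N pool = soil mass * N%/100 = 2904000 * 0.198/100 = 5749.92 kg/ha
Step 3: N mineralized = N pool * rate%/100 = 5749.92 * 1.8/100 = 103.5 kg/ha/yr

103.5


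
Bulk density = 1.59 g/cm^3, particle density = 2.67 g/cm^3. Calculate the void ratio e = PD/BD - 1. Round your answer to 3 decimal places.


Step 1: e = PD / BD - 1
Step 2: e = 2.67 / 1.59 - 1
Step 3: e = 1.67925 - 1
Step 4: e = 0.679

0.679


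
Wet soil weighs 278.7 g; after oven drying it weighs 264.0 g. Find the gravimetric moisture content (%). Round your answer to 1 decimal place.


Step 1: Water mass = wet - dry = 278.7 - 264.0 = 14.7 g
Step 2: w = 100 * water mass / dry mass
Step 3: w = 100 * 14.7 / 264.0 = 5.6%

5.6


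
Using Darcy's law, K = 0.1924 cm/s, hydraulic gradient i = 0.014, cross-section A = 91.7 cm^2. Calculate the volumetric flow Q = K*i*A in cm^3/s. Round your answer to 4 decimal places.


Step 1: Apply Darcy's law: Q = K * i * A
Step 2: Q = 0.1924 * 0.014 * 91.7
Step 3: Q = 0.247 cm^3/s

0.247


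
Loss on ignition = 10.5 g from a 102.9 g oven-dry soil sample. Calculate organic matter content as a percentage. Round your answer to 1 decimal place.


Step 1: OM% = 100 * LOI / sample mass
Step 2: OM = 100 * 10.5 / 102.9
Step 3: OM = 10.2%

10.2


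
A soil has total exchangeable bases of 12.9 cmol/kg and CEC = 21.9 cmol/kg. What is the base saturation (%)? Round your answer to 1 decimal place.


Step 1: BS = 100 * (sum of bases) / CEC
Step 2: BS = 100 * 12.9 / 21.9
Step 3: BS = 58.9%

58.9


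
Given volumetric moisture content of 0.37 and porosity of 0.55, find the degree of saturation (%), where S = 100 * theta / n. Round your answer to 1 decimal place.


Step 1: S = 100 * theta_v / n
Step 2: S = 100 * 0.37 / 0.55
Step 3: S = 67.3%

67.3


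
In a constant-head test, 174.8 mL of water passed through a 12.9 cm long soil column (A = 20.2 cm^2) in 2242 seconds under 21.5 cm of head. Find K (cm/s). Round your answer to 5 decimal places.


Step 1: K = Q * L / (A * t * h)
Step 2: Numerator = 174.8 * 12.9 = 2254.92
Step 3: Denominator = 20.2 * 2242 * 21.5 = 973700.6
Step 4: K = 2254.92 / 973700.6 = 0.00232 cm/s

0.00232


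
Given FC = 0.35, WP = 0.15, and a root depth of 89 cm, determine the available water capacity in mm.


Step 1: Available water = (FC - WP) * depth * 10
Step 2: AW = (0.35 - 0.15) * 89 * 10
Step 3: AW = 0.2 * 89 * 10
Step 4: AW = 178.0 mm

178.0


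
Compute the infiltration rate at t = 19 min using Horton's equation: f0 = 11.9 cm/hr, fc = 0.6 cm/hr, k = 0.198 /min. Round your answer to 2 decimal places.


Step 1: f = fc + (f0 - fc) * exp(-k * t)
Step 2: exp(-0.198 * 19) = 0.023237
Step 3: f = 0.6 + (11.9 - 0.6) * 0.023237
Step 4: f = 0.6 + 11.3 * 0.023237
Step 5: f = 0.86 cm/hr

0.86


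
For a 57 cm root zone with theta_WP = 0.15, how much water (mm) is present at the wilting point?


Step 1: Water (mm) = theta_WP * depth * 10
Step 2: Water = 0.15 * 57 * 10
Step 3: Water = 85.5 mm

85.5


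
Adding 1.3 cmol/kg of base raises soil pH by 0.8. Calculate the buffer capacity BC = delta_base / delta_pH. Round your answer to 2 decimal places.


Step 1: BC = change in base / change in pH
Step 2: BC = 1.3 / 0.8
Step 3: BC = 1.63 cmol/(kg*pH unit)

1.63


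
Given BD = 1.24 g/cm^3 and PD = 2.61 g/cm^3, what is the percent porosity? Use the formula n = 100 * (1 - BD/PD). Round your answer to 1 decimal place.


Step 1: Formula: n = 100 * (1 - BD / PD)
Step 2: n = 100 * (1 - 1.24 / 2.61)
Step 3: n = 100 * (1 - 0.4751)
Step 4: n = 52.5%

52.5


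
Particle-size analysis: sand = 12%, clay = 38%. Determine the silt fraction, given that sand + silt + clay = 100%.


Step 1: sand + silt + clay = 100%
Step 2: silt = 100 - sand - clay
Step 3: silt = 100 - 12 - 38
Step 4: silt = 50%

50


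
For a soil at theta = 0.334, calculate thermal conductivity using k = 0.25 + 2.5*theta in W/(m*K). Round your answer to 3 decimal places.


Step 1: k = 0.25 + 2.5 * theta
Step 2: k = 0.25 + 2.5 * 0.334
Step 3: k = 0.25 + 0.835
Step 4: k = 1.085 W/(m*K)

1.085


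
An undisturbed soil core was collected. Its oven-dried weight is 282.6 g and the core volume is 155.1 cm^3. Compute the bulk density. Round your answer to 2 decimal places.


Step 1: Identify the formula: BD = dry mass / volume
Step 2: Substitute values: BD = 282.6 / 155.1
Step 3: BD = 1.82 g/cm^3

1.82


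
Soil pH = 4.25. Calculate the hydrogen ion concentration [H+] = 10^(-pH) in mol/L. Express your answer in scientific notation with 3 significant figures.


Step 1: [H+] = 10^(-pH)
Step 2: [H+] = 10^(-4.25)
Step 3: [H+] = 5.62e-05 mol/L

5.62e-05


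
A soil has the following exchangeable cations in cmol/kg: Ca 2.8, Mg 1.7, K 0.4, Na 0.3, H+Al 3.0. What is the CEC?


Step 1: CEC = Ca + Mg + K + Na + (H+Al)
Step 2: CEC = 2.8 + 1.7 + 0.4 + 0.3 + 3.0
Step 3: CEC = 8.2 cmol/kg

8.2


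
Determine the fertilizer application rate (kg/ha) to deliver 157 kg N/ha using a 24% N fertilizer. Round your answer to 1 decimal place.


Step 1: Fertilizer rate = target N / (N content / 100)
Step 2: Rate = 157 / (24 / 100)
Step 3: Rate = 157 / 0.24
Step 4: Rate = 654.2 kg/ha

654.2


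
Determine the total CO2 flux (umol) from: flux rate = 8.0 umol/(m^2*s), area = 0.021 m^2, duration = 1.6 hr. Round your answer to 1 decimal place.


Step 1: Convert time to seconds: 1.6 hr * 3600 = 5760.0 s
Step 2: Total = flux * area * time_s
Step 3: Total = 8.0 * 0.021 * 5760.0
Step 4: Total = 967.7 umol

967.7


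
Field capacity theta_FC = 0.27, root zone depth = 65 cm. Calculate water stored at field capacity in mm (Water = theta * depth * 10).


Step 1: Water (mm) = theta_FC * depth (cm) * 10
Step 2: Water = 0.27 * 65 * 10
Step 3: Water = 175.5 mm

175.5


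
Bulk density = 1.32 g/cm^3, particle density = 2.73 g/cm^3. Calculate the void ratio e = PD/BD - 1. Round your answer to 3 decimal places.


Step 1: e = PD / BD - 1
Step 2: e = 2.73 / 1.32 - 1
Step 3: e = 2.06818 - 1
Step 4: e = 1.068

1.068


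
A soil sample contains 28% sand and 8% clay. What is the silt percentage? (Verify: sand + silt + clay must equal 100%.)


Step 1: sand + silt + clay = 100%
Step 2: silt = 100 - sand - clay
Step 3: silt = 100 - 28 - 8
Step 4: silt = 64%

64


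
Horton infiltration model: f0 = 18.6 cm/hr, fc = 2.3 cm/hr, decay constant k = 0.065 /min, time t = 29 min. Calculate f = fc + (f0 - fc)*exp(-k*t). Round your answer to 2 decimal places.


Step 1: f = fc + (f0 - fc) * exp(-k * t)
Step 2: exp(-0.065 * 29) = 0.151829
Step 3: f = 2.3 + (18.6 - 2.3) * 0.151829
Step 4: f = 2.3 + 16.3 * 0.151829
Step 5: f = 4.77 cm/hr

4.77


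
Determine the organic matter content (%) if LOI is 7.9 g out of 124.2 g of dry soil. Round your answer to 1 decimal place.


Step 1: OM% = 100 * LOI / sample mass
Step 2: OM = 100 * 7.9 / 124.2
Step 3: OM = 6.4%

6.4


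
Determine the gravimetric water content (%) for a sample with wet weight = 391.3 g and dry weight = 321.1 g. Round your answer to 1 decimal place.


Step 1: Water mass = wet - dry = 391.3 - 321.1 = 70.2 g
Step 2: w = 100 * water mass / dry mass
Step 3: w = 100 * 70.2 / 321.1 = 21.9%

21.9


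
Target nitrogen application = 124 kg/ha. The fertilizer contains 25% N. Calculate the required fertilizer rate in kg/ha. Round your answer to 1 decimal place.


Step 1: Fertilizer rate = target N / (N content / 100)
Step 2: Rate = 124 / (25 / 100)
Step 3: Rate = 124 / 0.25
Step 4: Rate = 496.0 kg/ha

496.0


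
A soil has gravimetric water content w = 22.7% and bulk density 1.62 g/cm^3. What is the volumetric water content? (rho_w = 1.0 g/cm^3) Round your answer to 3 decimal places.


Step 1: theta = (w / 100) * BD / rho_w
Step 2: theta = (22.7 / 100) * 1.62 / 1.0
Step 3: theta = 0.227 * 1.62
Step 4: theta = 0.368

0.368


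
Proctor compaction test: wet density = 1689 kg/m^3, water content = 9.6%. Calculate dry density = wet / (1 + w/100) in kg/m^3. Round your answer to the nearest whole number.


Step 1: Dry density = wet density / (1 + w/100)
Step 2: Dry density = 1689 / (1 + 9.6/100)
Step 3: Dry density = 1689 / 1.096
Step 4: Dry density = 1541 kg/m^3

1541


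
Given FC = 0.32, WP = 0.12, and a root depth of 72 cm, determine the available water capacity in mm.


Step 1: Available water = (FC - WP) * depth * 10
Step 2: AW = (0.32 - 0.12) * 72 * 10
Step 3: AW = 0.2 * 72 * 10
Step 4: AW = 144.0 mm

144.0


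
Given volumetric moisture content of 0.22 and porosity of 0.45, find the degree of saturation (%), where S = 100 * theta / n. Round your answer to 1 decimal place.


Step 1: S = 100 * theta_v / n
Step 2: S = 100 * 0.22 / 0.45
Step 3: S = 48.9%

48.9


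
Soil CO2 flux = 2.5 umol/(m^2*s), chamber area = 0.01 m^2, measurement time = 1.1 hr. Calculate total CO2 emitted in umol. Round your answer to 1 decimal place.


Step 1: Convert time to seconds: 1.1 hr * 3600 = 3960.0 s
Step 2: Total = flux * area * time_s
Step 3: Total = 2.5 * 0.01 * 3960.0
Step 4: Total = 99.0 umol

99.0


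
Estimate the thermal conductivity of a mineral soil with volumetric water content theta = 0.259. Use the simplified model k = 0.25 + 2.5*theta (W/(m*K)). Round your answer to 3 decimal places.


Step 1: k = 0.25 + 2.5 * theta
Step 2: k = 0.25 + 2.5 * 0.259
Step 3: k = 0.25 + 0.648
Step 4: k = 0.898 W/(m*K)

0.898


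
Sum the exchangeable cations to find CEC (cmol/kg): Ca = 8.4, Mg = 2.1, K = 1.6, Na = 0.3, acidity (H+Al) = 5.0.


Step 1: CEC = Ca + Mg + K + Na + (H+Al)
Step 2: CEC = 8.4 + 2.1 + 1.6 + 0.3 + 5.0
Step 3: CEC = 17.4 cmol/kg

17.4


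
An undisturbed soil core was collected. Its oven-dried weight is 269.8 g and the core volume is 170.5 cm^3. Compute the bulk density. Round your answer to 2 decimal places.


Step 1: Identify the formula: BD = dry mass / volume
Step 2: Substitute values: BD = 269.8 / 170.5
Step 3: BD = 1.58 g/cm^3

1.58


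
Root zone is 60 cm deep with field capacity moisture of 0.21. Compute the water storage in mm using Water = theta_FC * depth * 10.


Step 1: Water (mm) = theta_FC * depth (cm) * 10
Step 2: Water = 0.21 * 60 * 10
Step 3: Water = 126.0 mm

126.0


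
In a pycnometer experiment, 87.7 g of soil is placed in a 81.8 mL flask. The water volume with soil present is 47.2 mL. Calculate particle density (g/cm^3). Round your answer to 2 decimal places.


Step 1: Volume of solids = flask volume - water volume with soil
Step 2: V_solids = 81.8 - 47.2 = 34.6 mL
Step 3: Particle density = mass / V_solids = 87.7 / 34.6 = 2.53 g/cm^3

2.53


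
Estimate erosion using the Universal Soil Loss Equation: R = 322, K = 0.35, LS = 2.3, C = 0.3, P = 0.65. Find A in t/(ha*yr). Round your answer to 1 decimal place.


Step 1: A = R * K * LS * C * P
Step 2: R * K = 322 * 0.35 = 112.7
Step 3: (R*K) * LS = 112.7 * 2.3 = 259.21
Step 4: * C * P = 259.21 * 0.3 * 0.65 = 50.5
Step 5: A = 50.5 t/(ha*yr)

50.5


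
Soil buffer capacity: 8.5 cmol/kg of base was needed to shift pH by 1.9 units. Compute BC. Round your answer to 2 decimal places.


Step 1: BC = change in base / change in pH
Step 2: BC = 8.5 / 1.9
Step 3: BC = 4.47 cmol/(kg*pH unit)

4.47


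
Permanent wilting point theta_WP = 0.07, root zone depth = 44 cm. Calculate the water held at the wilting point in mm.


Step 1: Water (mm) = theta_WP * depth * 10
Step 2: Water = 0.07 * 44 * 10
Step 3: Water = 30.8 mm

30.8


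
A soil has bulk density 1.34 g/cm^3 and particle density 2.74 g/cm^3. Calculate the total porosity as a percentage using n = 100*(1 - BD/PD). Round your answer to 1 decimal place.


Step 1: Formula: n = 100 * (1 - BD / PD)
Step 2: n = 100 * (1 - 1.34 / 2.74)
Step 3: n = 100 * (1 - 0.48905)
Step 4: n = 51.1%

51.1


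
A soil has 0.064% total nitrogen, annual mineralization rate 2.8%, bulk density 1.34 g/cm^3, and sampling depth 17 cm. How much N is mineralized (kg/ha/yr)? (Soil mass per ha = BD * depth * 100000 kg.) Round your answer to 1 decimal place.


Step 1: Soil mass per ha = BD * depth * 100000 = 1.34 * 17 * 100000 = 2278000 kg
Step 2: Total N pool = soil mass * N%/100 = 2278000 * 0.064/100 = 1457.92 kg/ha
Step 3: N mineralized = N pool * rate%/100 = 1457.92 * 2.8/100 = 40.8 kg/ha/yr

40.8


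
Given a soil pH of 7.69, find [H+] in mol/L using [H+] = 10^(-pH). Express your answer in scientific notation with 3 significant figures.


Step 1: [H+] = 10^(-pH)
Step 2: [H+] = 10^(-7.69)
Step 3: [H+] = 2.04e-08 mol/L

2.04e-08


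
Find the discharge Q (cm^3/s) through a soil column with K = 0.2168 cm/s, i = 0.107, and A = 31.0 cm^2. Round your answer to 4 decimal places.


Step 1: Apply Darcy's law: Q = K * i * A
Step 2: Q = 0.2168 * 0.107 * 31.0
Step 3: Q = 0.7191 cm^3/s

0.7191


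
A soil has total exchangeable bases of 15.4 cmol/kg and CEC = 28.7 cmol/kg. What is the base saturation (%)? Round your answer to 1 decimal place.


Step 1: BS = 100 * (sum of bases) / CEC
Step 2: BS = 100 * 15.4 / 28.7
Step 3: BS = 53.7%

53.7


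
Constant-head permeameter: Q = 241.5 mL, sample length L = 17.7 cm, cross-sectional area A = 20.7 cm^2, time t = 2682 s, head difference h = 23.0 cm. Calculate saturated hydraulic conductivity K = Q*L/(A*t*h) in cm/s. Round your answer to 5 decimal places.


Step 1: K = Q * L / (A * t * h)
Step 2: Numerator = 241.5 * 17.7 = 4274.55
Step 3: Denominator = 20.7 * 2682 * 23.0 = 1276900.2
Step 4: K = 4274.55 / 1276900.2 = 0.00335 cm/s

0.00335


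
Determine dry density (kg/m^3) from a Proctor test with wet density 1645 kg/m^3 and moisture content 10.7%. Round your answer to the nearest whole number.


Step 1: Dry density = wet density / (1 + w/100)
Step 2: Dry density = 1645 / (1 + 10.7/100)
Step 3: Dry density = 1645 / 1.107
Step 4: Dry density = 1486 kg/m^3

1486


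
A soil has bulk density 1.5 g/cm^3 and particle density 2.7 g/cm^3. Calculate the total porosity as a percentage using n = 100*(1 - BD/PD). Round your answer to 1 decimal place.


Step 1: Formula: n = 100 * (1 - BD / PD)
Step 2: n = 100 * (1 - 1.5 / 2.7)
Step 3: n = 100 * (1 - 0.55556)
Step 4: n = 44.4%

44.4


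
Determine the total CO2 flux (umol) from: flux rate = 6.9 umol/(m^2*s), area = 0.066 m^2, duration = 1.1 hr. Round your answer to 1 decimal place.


Step 1: Convert time to seconds: 1.1 hr * 3600 = 3960.0 s
Step 2: Total = flux * area * time_s
Step 3: Total = 6.9 * 0.066 * 3960.0
Step 4: Total = 1803.4 umol

1803.4


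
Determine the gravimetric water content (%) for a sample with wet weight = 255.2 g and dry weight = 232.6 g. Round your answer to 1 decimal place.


Step 1: Water mass = wet - dry = 255.2 - 232.6 = 22.6 g
Step 2: w = 100 * water mass / dry mass
Step 3: w = 100 * 22.6 / 232.6 = 9.7%

9.7


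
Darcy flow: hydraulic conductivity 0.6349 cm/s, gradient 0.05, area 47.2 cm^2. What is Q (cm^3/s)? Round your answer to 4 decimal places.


Step 1: Apply Darcy's law: Q = K * i * A
Step 2: Q = 0.6349 * 0.05 * 47.2
Step 3: Q = 1.4984 cm^3/s

1.4984


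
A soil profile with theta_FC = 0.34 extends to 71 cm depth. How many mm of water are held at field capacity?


Step 1: Water (mm) = theta_FC * depth (cm) * 10
Step 2: Water = 0.34 * 71 * 10
Step 3: Water = 241.4 mm

241.4


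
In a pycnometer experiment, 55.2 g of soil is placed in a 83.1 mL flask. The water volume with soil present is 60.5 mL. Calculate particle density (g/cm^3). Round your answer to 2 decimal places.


Step 1: Volume of solids = flask volume - water volume with soil
Step 2: V_solids = 83.1 - 60.5 = 22.6 mL
Step 3: Particle density = mass / V_solids = 55.2 / 22.6 = 2.44 g/cm^3

2.44


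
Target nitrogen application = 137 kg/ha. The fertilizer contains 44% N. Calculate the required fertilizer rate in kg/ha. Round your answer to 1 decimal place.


Step 1: Fertilizer rate = target N / (N content / 100)
Step 2: Rate = 137 / (44 / 100)
Step 3: Rate = 137 / 0.44
Step 4: Rate = 311.4 kg/ha

311.4


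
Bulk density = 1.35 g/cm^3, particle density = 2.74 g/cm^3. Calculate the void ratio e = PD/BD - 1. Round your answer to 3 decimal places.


Step 1: e = PD / BD - 1
Step 2: e = 2.74 / 1.35 - 1
Step 3: e = 2.02963 - 1
Step 4: e = 1.03

1.03


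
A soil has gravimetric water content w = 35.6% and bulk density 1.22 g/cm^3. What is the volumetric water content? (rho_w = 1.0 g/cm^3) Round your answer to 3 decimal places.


Step 1: theta = (w / 100) * BD / rho_w
Step 2: theta = (35.6 / 100) * 1.22 / 1.0
Step 3: theta = 0.356 * 1.22
Step 4: theta = 0.434

0.434


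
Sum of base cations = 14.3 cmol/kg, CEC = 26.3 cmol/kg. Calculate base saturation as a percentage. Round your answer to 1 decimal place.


Step 1: BS = 100 * (sum of bases) / CEC
Step 2: BS = 100 * 14.3 / 26.3
Step 3: BS = 54.4%

54.4


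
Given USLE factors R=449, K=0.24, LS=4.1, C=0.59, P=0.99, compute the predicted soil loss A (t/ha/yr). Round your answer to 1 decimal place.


Step 1: A = R * K * LS * C * P
Step 2: R * K = 449 * 0.24 = 107.76
Step 3: (R*K) * LS = 107.76 * 4.1 = 441.816
Step 4: * C * P = 441.816 * 0.59 * 0.99 = 258.1
Step 5: A = 258.1 t/(ha*yr)

258.1


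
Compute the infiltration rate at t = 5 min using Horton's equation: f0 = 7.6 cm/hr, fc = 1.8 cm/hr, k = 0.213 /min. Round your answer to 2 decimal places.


Step 1: f = fc + (f0 - fc) * exp(-k * t)
Step 2: exp(-0.213 * 5) = 0.344728
Step 3: f = 1.8 + (7.6 - 1.8) * 0.344728
Step 4: f = 1.8 + 5.8 * 0.344728
Step 5: f = 3.8 cm/hr

3.8


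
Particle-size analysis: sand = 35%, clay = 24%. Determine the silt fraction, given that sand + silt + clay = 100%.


Step 1: sand + silt + clay = 100%
Step 2: silt = 100 - sand - clay
Step 3: silt = 100 - 35 - 24
Step 4: silt = 41%

41


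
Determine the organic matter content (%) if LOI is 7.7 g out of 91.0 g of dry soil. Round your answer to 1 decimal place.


Step 1: OM% = 100 * LOI / sample mass
Step 2: OM = 100 * 7.7 / 91.0
Step 3: OM = 8.5%

8.5


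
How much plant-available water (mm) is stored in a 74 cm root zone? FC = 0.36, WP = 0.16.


Step 1: Available water = (FC - WP) * depth * 10
Step 2: AW = (0.36 - 0.16) * 74 * 10
Step 3: AW = 0.2 * 74 * 10
Step 4: AW = 148.0 mm

148.0


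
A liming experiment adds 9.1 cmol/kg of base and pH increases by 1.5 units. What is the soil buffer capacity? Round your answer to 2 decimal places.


Step 1: BC = change in base / change in pH
Step 2: BC = 9.1 / 1.5
Step 3: BC = 6.07 cmol/(kg*pH unit)

6.07


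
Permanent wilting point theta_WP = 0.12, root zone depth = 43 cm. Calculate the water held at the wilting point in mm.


Step 1: Water (mm) = theta_WP * depth * 10
Step 2: Water = 0.12 * 43 * 10
Step 3: Water = 51.6 mm

51.6


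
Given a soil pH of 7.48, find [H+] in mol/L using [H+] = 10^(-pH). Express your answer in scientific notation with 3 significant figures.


Step 1: [H+] = 10^(-pH)
Step 2: [H+] = 10^(-7.48)
Step 3: [H+] = 3.31e-08 mol/L

3.31e-08


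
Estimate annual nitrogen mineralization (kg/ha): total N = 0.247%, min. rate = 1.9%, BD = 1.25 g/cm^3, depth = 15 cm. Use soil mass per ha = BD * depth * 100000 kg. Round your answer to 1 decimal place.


Step 1: Soil mass per ha = BD * depth * 100000 = 1.25 * 15 * 100000 = 1875000 kg
Step 2: Total N pool = soil mass * N%/100 = 1875000 * 0.247/100 = 4631.25 kg/ha
Step 3: N mineralized = N pool * rate%/100 = 4631.25 * 1.9/100 = 88.0 kg/ha/yr

88.0


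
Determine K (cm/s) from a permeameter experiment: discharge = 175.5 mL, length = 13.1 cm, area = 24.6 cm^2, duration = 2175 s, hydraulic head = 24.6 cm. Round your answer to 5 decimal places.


Step 1: K = Q * L / (A * t * h)
Step 2: Numerator = 175.5 * 13.1 = 2299.05
Step 3: Denominator = 24.6 * 2175 * 24.6 = 1316223.0
Step 4: K = 2299.05 / 1316223.0 = 0.00175 cm/s

0.00175


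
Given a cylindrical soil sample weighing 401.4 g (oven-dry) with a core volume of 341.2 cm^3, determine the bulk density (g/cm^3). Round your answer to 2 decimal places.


Step 1: Identify the formula: BD = dry mass / volume
Step 2: Substitute values: BD = 401.4 / 341.2
Step 3: BD = 1.18 g/cm^3

1.18


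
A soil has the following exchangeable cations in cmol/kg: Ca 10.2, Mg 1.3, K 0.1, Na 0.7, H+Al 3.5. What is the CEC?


Step 1: CEC = Ca + Mg + K + Na + (H+Al)
Step 2: CEC = 10.2 + 1.3 + 0.1 + 0.7 + 3.5
Step 3: CEC = 15.8 cmol/kg

15.8


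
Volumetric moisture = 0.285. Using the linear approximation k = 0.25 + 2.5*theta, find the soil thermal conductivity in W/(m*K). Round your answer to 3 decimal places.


Step 1: k = 0.25 + 2.5 * theta
Step 2: k = 0.25 + 2.5 * 0.285
Step 3: k = 0.25 + 0.713
Step 4: k = 0.963 W/(m*K)

0.963


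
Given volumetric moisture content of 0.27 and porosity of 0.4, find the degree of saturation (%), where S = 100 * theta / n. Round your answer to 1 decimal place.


Step 1: S = 100 * theta_v / n
Step 2: S = 100 * 0.27 / 0.4
Step 3: S = 67.5%

67.5


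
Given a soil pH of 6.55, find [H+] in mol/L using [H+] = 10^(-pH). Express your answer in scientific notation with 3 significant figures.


Step 1: [H+] = 10^(-pH)
Step 2: [H+] = 10^(-6.55)
Step 3: [H+] = 2.82e-07 mol/L

2.82e-07


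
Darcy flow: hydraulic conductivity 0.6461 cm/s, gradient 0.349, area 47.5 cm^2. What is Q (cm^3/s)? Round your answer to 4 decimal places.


Step 1: Apply Darcy's law: Q = K * i * A
Step 2: Q = 0.6461 * 0.349 * 47.5
Step 3: Q = 10.7107 cm^3/s

10.7107


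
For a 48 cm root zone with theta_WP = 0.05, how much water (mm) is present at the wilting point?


Step 1: Water (mm) = theta_WP * depth * 10
Step 2: Water = 0.05 * 48 * 10
Step 3: Water = 24.0 mm

24.0


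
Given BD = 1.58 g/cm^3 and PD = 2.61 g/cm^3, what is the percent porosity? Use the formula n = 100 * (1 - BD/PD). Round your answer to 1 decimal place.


Step 1: Formula: n = 100 * (1 - BD / PD)
Step 2: n = 100 * (1 - 1.58 / 2.61)
Step 3: n = 100 * (1 - 0.60536)
Step 4: n = 39.5%

39.5


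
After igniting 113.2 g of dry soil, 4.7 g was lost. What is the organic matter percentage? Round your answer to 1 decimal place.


Step 1: OM% = 100 * LOI / sample mass
Step 2: OM = 100 * 4.7 / 113.2
Step 3: OM = 4.2%

4.2


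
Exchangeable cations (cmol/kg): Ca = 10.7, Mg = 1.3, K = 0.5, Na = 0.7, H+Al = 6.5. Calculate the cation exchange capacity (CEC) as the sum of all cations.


Step 1: CEC = Ca + Mg + K + Na + (H+Al)
Step 2: CEC = 10.7 + 1.3 + 0.5 + 0.7 + 6.5
Step 3: CEC = 19.7 cmol/kg

19.7


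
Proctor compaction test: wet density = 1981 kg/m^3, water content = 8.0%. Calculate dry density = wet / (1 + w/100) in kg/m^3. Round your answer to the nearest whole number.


Step 1: Dry density = wet density / (1 + w/100)
Step 2: Dry density = 1981 / (1 + 8.0/100)
Step 3: Dry density = 1981 / 1.08
Step 4: Dry density = 1834 kg/m^3

1834


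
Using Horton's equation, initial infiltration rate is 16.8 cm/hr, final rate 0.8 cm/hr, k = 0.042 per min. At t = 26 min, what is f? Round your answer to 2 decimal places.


Step 1: f = fc + (f0 - fc) * exp(-k * t)
Step 2: exp(-0.042 * 26) = 0.335545
Step 3: f = 0.8 + (16.8 - 0.8) * 0.335545
Step 4: f = 0.8 + 16.0 * 0.335545
Step 5: f = 6.17 cm/hr

6.17


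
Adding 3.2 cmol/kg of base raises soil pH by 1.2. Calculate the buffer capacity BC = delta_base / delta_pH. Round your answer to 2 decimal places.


Step 1: BC = change in base / change in pH
Step 2: BC = 3.2 / 1.2
Step 3: BC = 2.67 cmol/(kg*pH unit)

2.67


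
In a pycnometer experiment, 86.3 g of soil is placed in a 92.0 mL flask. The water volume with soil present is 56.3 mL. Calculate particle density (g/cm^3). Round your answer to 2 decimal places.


Step 1: Volume of solids = flask volume - water volume with soil
Step 2: V_solids = 92.0 - 56.3 = 35.7 mL
Step 3: Particle density = mass / V_solids = 86.3 / 35.7 = 2.42 g/cm^3

2.42


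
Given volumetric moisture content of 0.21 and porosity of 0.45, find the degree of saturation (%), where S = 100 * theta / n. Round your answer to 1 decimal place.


Step 1: S = 100 * theta_v / n
Step 2: S = 100 * 0.21 / 0.45
Step 3: S = 46.7%

46.7


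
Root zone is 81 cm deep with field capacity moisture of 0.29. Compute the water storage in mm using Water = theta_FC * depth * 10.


Step 1: Water (mm) = theta_FC * depth (cm) * 10
Step 2: Water = 0.29 * 81 * 10
Step 3: Water = 234.9 mm

234.9


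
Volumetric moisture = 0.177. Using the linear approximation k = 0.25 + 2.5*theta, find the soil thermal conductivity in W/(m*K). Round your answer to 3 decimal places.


Step 1: k = 0.25 + 2.5 * theta
Step 2: k = 0.25 + 2.5 * 0.177
Step 3: k = 0.25 + 0.443
Step 4: k = 0.693 W/(m*K)

0.693


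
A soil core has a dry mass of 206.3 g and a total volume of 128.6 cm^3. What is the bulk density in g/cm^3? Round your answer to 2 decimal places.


Step 1: Identify the formula: BD = dry mass / volume
Step 2: Substitute values: BD = 206.3 / 128.6
Step 3: BD = 1.6 g/cm^3

1.6


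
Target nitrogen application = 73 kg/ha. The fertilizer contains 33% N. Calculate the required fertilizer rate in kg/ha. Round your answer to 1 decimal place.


Step 1: Fertilizer rate = target N / (N content / 100)
Step 2: Rate = 73 / (33 / 100)
Step 3: Rate = 73 / 0.33
Step 4: Rate = 221.2 kg/ha

221.2


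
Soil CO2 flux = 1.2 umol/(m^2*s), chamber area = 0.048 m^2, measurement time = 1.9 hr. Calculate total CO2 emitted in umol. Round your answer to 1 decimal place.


Step 1: Convert time to seconds: 1.9 hr * 3600 = 6840.0 s
Step 2: Total = flux * area * time_s
Step 3: Total = 1.2 * 0.048 * 6840.0
Step 4: Total = 394.0 umol

394.0


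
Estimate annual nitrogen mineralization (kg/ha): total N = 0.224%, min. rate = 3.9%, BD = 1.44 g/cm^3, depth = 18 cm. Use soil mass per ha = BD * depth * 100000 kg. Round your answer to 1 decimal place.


Step 1: Soil mass per ha = BD * depth * 100000 = 1.44 * 18 * 100000 = 2592000 kg
Step 2: Total N pool = soil mass * N%/100 = 2592000 * 0.224/100 = 5806.08 kg/ha
Step 3: N mineralized = N pool * rate%/100 = 5806.08 * 3.9/100 = 226.4 kg/ha/yr

226.4
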